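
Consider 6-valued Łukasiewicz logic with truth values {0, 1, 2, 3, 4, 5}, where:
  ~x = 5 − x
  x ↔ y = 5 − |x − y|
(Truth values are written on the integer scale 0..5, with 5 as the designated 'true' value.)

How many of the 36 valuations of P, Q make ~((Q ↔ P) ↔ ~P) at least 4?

5

value 5: 2 assignments (counts)
value 4: 3 assignments (counts)
value 3: 6 assignments
value 2: 7 assignments
value 1: 10 assignments
value 0: 8 assignments
So 5 of the 36 assignments meet the threshold.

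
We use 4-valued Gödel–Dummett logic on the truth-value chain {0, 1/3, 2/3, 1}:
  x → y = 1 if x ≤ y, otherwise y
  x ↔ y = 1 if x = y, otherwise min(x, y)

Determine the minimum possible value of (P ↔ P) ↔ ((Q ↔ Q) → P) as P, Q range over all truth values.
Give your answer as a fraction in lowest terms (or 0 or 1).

0

Take P = 0, Q = 0:
P ↔ P = 0 ↔ 0 = 1
Q ↔ Q = 0 ↔ 0 = 1
(Q ↔ Q) → P = 1 → 0 = 0
(P ↔ P) ↔ ((Q ↔ Q) → P) = 1 ↔ 0 = 0
No assignment yields a value below 0, so this is the minimum.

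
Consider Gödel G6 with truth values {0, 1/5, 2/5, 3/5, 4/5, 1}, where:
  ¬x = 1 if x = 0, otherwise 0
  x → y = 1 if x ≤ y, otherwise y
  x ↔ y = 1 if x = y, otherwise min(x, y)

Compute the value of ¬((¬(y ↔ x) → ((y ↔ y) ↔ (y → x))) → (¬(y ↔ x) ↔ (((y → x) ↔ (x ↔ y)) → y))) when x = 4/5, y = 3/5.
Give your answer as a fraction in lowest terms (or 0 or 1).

y ↔ x = 3/5 ↔ 4/5 = 3/5
¬(y ↔ x) = ¬3/5 = 0
y ↔ y = 3/5 ↔ 3/5 = 1
y → x = 3/5 → 4/5 = 1
(y ↔ y) ↔ (y → x) = 1 ↔ 1 = 1
¬(y ↔ x) → ((y ↔ y) ↔ (y → x)) = 0 → 1 = 1
y ↔ x = 3/5 ↔ 4/5 = 3/5
¬(y ↔ x) = ¬3/5 = 0
y → x = 3/5 → 4/5 = 1
x ↔ y = 4/5 ↔ 3/5 = 3/5
(y → x) ↔ (x ↔ y) = 1 ↔ 3/5 = 3/5
((y → x) ↔ (x ↔ y)) → y = 3/5 → 3/5 = 1
¬(y ↔ x) ↔ (((y → x) ↔ (x ↔ y)) → y) = 0 ↔ 1 = 0
(¬(y ↔ x) → ((y ↔ y) ↔ (y → x))) → (¬(y ↔ x) ↔ (((y → x) ↔ (x ↔ y)) → y)) = 1 → 0 = 0
¬((¬(y ↔ x) → ((y ↔ y) ↔ (y → x))) → (¬(y ↔ x) ↔ (((y → x) ↔ (x ↔ y)) → y))) = ¬0 = 1

1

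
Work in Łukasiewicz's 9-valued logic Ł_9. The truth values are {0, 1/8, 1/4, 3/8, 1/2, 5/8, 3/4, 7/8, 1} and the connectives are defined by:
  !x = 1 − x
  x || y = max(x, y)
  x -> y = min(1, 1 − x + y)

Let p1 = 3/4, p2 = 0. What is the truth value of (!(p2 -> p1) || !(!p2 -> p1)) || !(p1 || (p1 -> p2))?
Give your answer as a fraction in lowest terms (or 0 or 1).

p2 -> p1 = 0 -> 3/4 = 1
!(p2 -> p1) = !1 = 0
!p2 = !0 = 1
!p2 -> p1 = 1 -> 3/4 = 3/4
!(!p2 -> p1) = !3/4 = 1/4
!(p2 -> p1) || !(!p2 -> p1) = 0 || 1/4 = 1/4
p1 -> p2 = 3/4 -> 0 = 1/4
p1 || (p1 -> p2) = 3/4 || 1/4 = 3/4
!(p1 || (p1 -> p2)) = !3/4 = 1/4
(!(p2 -> p1) || !(!p2 -> p1)) || !(p1 || (p1 -> p2)) = 1/4 || 1/4 = 1/4

1/4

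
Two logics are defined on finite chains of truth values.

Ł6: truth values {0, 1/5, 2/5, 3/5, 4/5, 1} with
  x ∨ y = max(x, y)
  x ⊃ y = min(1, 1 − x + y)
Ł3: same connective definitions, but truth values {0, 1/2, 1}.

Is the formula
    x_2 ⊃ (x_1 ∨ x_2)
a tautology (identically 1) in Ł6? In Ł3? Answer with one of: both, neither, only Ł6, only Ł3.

both

In Ł6: every assignment gives 1 — tautology.
In Ł3: every assignment gives 1 — tautology.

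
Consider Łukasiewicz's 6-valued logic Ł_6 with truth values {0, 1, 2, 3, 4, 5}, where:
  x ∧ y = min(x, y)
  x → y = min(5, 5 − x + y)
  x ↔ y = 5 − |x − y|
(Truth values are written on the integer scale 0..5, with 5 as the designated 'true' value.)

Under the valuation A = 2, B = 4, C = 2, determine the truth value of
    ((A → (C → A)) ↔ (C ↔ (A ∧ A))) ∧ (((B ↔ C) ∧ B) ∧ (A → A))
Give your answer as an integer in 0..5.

3

C → A = 2 → 2 = 5
A → (C → A) = 2 → 5 = 5
A ∧ A = 2 ∧ 2 = 2
C ↔ (A ∧ A) = 2 ↔ 2 = 5
(A → (C → A)) ↔ (C ↔ (A ∧ A)) = 5 ↔ 5 = 5
B ↔ C = 4 ↔ 2 = 3
(B ↔ C) ∧ B = 3 ∧ 4 = 3
A → A = 2 → 2 = 5
((B ↔ C) ∧ B) ∧ (A → A) = 3 ∧ 5 = 3
((A → (C → A)) ↔ (C ↔ (A ∧ A))) ∧ (((B ↔ C) ∧ B) ∧ (A → A)) = 5 ∧ 3 = 3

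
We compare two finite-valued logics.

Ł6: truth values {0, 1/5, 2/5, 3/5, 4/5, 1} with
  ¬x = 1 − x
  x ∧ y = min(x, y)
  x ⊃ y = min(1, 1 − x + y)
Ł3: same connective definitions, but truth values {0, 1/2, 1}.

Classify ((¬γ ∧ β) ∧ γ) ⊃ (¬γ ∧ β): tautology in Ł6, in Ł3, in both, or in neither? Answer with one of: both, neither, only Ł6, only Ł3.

In Ł6: every assignment gives 1 — tautology.
In Ł3: every assignment gives 1 — tautology.

both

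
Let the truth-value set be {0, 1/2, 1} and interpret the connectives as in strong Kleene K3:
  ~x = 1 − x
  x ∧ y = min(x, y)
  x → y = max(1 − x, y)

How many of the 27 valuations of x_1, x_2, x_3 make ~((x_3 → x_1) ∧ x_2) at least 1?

value 1: 11 assignments (counts)
value 1/2: 11 assignments
value 0: 5 assignments
So 11 of the 27 assignments meet the threshold.

11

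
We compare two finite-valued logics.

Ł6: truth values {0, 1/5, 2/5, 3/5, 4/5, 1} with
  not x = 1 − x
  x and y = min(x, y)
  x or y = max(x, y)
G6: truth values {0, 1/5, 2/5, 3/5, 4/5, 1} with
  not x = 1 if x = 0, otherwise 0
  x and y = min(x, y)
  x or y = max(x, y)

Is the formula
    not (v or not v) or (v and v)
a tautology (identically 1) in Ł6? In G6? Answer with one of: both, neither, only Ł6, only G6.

In Ł6: at v = 0 the value is 0 — not a tautology.
In G6: at v = 0 the value is 0 — not a tautology.

neither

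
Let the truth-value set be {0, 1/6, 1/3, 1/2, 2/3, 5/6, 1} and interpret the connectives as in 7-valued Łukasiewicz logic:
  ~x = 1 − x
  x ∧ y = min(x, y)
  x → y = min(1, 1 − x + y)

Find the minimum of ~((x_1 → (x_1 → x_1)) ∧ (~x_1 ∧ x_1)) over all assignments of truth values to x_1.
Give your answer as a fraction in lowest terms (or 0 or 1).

1/2

Take x_1 = 1/2:
x_1 → x_1 = 1/2 → 1/2 = 1
x_1 → (x_1 → x_1) = 1/2 → 1 = 1
~x_1 = ~1/2 = 1/2
~x_1 ∧ x_1 = 1/2 ∧ 1/2 = 1/2
(x_1 → (x_1 → x_1)) ∧ (~x_1 ∧ x_1) = 1 ∧ 1/2 = 1/2
~((x_1 → (x_1 → x_1)) ∧ (~x_1 ∧ x_1)) = ~1/2 = 1/2
No assignment yields a value below 1/2, so this is the minimum.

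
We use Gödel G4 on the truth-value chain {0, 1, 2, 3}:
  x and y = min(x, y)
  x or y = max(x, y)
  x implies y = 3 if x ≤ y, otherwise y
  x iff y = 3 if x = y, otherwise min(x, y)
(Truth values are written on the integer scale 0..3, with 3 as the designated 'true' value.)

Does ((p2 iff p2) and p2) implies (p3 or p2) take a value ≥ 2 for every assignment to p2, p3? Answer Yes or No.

Yes

p2 = 0, p3 = 0 ↦ 3
p2 = 0, p3 = 1 ↦ 3
p2 = 0, p3 = 2 ↦ 3
p2 = 0, p3 = 3 ↦ 3
p2 = 1, p3 = 0 ↦ 3
p2 = 1, p3 = 1 ↦ 3
p2 = 1, p3 = 2 ↦ 3
p2 = 1, p3 = 3 ↦ 3
p2 = 2, p3 = 0 ↦ 3
p2 = 2, p3 = 1 ↦ 3
p2 = 2, p3 = 2 ↦ 3
p2 = 2, p3 = 3 ↦ 3
p2 = 3, p3 = 0 ↦ 3
p2 = 3, p3 = 1 ↦ 3
p2 = 3, p3 = 2 ↦ 3
p2 = 3, p3 = 3 ↦ 3
Every assignment gives a value ≥ 2.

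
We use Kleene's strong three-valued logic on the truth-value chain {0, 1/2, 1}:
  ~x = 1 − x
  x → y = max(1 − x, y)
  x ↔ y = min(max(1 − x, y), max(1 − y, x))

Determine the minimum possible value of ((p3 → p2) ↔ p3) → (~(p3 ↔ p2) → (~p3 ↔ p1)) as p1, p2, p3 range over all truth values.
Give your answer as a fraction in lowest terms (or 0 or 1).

1/2

Take p1 = 0, p2 = 0, p3 = 1/2:
p3 → p2 = 1/2 → 0 = 1/2
(p3 → p2) ↔ p3 = 1/2 ↔ 1/2 = 1/2
p3 ↔ p2 = 1/2 ↔ 0 = 1/2
~(p3 ↔ p2) = ~1/2 = 1/2
~p3 = ~1/2 = 1/2
~p3 ↔ p1 = 1/2 ↔ 0 = 1/2
~(p3 ↔ p2) → (~p3 ↔ p1) = 1/2 → 1/2 = 1/2
((p3 → p2) ↔ p3) → (~(p3 ↔ p2) → (~p3 ↔ p1)) = 1/2 → 1/2 = 1/2
No assignment yields a value below 1/2, so this is the minimum.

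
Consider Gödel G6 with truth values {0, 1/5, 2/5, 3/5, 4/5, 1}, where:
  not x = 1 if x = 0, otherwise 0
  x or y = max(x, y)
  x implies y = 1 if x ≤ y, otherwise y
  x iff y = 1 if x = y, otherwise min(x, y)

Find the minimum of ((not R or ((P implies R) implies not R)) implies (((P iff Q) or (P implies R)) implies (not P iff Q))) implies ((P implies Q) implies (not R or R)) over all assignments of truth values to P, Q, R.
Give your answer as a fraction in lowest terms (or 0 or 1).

1/5

Take P = 0, Q = 0, R = 1/5:
not R = not 1/5 = 0
P implies R = 0 implies 1/5 = 1
not R = not 1/5 = 0
(P implies R) implies not R = 1 implies 0 = 0
not R or ((P implies R) implies not R) = 0 or 0 = 0
P iff Q = 0 iff 0 = 1
P implies R = 0 implies 1/5 = 1
(P iff Q) or (P implies R) = 1 or 1 = 1
not P = not 0 = 1
not P iff Q = 1 iff 0 = 0
((P iff Q) or (P implies R)) implies (not P iff Q) = 1 implies 0 = 0
(not R or ((P implies R) implies not R)) implies (((P iff Q) or (P implies R)) implies (not P iff Q)) = 0 implies 0 = 1
P implies Q = 0 implies 0 = 1
not R = not 1/5 = 0
not R or R = 0 or 1/5 = 1/5
(P implies Q) implies (not R or R) = 1 implies 1/5 = 1/5
((not R or ((P implies R) implies not R)) implies (((P iff Q) or (P implies R)) implies (not P iff Q))) implies ((P implies Q) implies (not R or R)) = 1 implies 1/5 = 1/5
No assignment yields a value below 1/5, so this is the minimum.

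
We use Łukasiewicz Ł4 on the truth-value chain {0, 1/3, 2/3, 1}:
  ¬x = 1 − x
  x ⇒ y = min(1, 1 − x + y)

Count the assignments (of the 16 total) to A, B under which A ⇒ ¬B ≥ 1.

10

A = 0, B = 0 ↦ 1  ≥
A = 0, B = 1/3 ↦ 1  ≥
A = 0, B = 2/3 ↦ 1  ≥
A = 0, B = 1 ↦ 1  ≥
A = 1/3, B = 0 ↦ 1  ≥
A = 1/3, B = 1/3 ↦ 1  ≥
A = 1/3, B = 2/3 ↦ 1  ≥
A = 1/3, B = 1 ↦ 2/3  <
A = 2/3, B = 0 ↦ 1  ≥
A = 2/3, B = 1/3 ↦ 1  ≥
A = 2/3, B = 2/3 ↦ 2/3  <
A = 2/3, B = 1 ↦ 1/3  <
A = 1, B = 0 ↦ 1  ≥
A = 1, B = 1/3 ↦ 2/3  <
A = 1, B = 2/3 ↦ 1/3  <
A = 1, B = 1 ↦ 0  <
So 10 of the 16 assignments meet the threshold.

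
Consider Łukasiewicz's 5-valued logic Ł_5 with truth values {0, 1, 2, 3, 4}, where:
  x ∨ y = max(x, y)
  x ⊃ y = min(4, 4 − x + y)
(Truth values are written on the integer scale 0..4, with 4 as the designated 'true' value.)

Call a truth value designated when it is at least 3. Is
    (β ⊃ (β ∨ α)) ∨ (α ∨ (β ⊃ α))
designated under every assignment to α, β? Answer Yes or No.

At α = 2, β = 0, for instance:
β ∨ α = 0 ∨ 2 = 2
β ⊃ (β ∨ α) = 0 ⊃ 2 = 4
β ⊃ α = 0 ⊃ 2 = 4
α ∨ (β ⊃ α) = 2 ∨ 4 = 4
(β ⊃ (β ∨ α)) ∨ (α ∨ (β ⊃ α)) = 4 ∨ 4 = 4
and checking the remaining 24 assignments likewise gives ≥ 3 in every case.

Yes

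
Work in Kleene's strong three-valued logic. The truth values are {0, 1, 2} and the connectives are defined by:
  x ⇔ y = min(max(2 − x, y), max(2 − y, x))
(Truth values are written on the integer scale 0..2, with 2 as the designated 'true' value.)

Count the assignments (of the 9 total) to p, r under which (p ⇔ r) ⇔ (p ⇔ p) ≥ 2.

2

p = 0, r = 0 ↦ 2  ≥
p = 0, r = 1 ↦ 1  <
p = 0, r = 2 ↦ 0  <
p = 1, r = 0 ↦ 1  <
p = 1, r = 1 ↦ 1  <
p = 1, r = 2 ↦ 1  <
p = 2, r = 0 ↦ 0  <
p = 2, r = 1 ↦ 1  <
p = 2, r = 2 ↦ 2  ≥
So 2 of the 9 assignments meet the threshold.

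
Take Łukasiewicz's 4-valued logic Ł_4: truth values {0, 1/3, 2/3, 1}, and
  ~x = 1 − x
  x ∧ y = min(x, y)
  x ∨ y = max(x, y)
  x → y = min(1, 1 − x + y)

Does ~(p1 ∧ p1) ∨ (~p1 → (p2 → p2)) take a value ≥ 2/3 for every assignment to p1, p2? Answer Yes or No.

Yes

p1 = 0, p2 = 0 ↦ 1
p1 = 0, p2 = 1/3 ↦ 1
p1 = 0, p2 = 2/3 ↦ 1
p1 = 0, p2 = 1 ↦ 1
p1 = 1/3, p2 = 0 ↦ 1
p1 = 1/3, p2 = 1/3 ↦ 1
p1 = 1/3, p2 = 2/3 ↦ 1
p1 = 1/3, p2 = 1 ↦ 1
p1 = 2/3, p2 = 0 ↦ 1
p1 = 2/3, p2 = 1/3 ↦ 1
p1 = 2/3, p2 = 2/3 ↦ 1
p1 = 2/3, p2 = 1 ↦ 1
p1 = 1, p2 = 0 ↦ 1
p1 = 1, p2 = 1/3 ↦ 1
p1 = 1, p2 = 2/3 ↦ 1
p1 = 1, p2 = 1 ↦ 1
Every assignment gives a value ≥ 2/3.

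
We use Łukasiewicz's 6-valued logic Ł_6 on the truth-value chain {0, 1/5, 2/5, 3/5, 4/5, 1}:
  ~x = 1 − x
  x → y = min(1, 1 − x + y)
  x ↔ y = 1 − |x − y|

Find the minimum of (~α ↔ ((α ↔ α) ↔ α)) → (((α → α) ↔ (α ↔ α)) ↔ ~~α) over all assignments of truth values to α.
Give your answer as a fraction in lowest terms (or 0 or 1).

Take α = 2/5:
~α = ~2/5 = 3/5
α ↔ α = 2/5 ↔ 2/5 = 1
(α ↔ α) ↔ α = 1 ↔ 2/5 = 2/5
~α ↔ ((α ↔ α) ↔ α) = 3/5 ↔ 2/5 = 4/5
α → α = 2/5 → 2/5 = 1
α ↔ α = 2/5 ↔ 2/5 = 1
(α → α) ↔ (α ↔ α) = 1 ↔ 1 = 1
~α = ~2/5 = 3/5
~~α = ~3/5 = 2/5
((α → α) ↔ (α ↔ α)) ↔ ~~α = 1 ↔ 2/5 = 2/5
(~α ↔ ((α ↔ α) ↔ α)) → (((α → α) ↔ (α ↔ α)) ↔ ~~α) = 4/5 → 2/5 = 3/5
No assignment yields a value below 3/5, so this is the minimum.

3/5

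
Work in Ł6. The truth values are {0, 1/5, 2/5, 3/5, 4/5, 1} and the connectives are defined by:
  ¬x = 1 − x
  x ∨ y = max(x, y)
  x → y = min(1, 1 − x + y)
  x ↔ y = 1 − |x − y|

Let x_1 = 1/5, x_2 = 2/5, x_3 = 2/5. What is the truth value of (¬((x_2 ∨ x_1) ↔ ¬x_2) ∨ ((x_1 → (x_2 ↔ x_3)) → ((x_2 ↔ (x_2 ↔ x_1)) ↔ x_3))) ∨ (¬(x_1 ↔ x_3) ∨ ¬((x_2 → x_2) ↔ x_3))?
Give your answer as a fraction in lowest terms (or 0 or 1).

4/5

x_2 ∨ x_1 = 2/5 ∨ 1/5 = 2/5
¬x_2 = ¬2/5 = 3/5
(x_2 ∨ x_1) ↔ ¬x_2 = 2/5 ↔ 3/5 = 4/5
¬((x_2 ∨ x_1) ↔ ¬x_2) = ¬4/5 = 1/5
x_2 ↔ x_3 = 2/5 ↔ 2/5 = 1
x_1 → (x_2 ↔ x_3) = 1/5 → 1 = 1
x_2 ↔ x_1 = 2/5 ↔ 1/5 = 4/5
x_2 ↔ (x_2 ↔ x_1) = 2/5 ↔ 4/5 = 3/5
(x_2 ↔ (x_2 ↔ x_1)) ↔ x_3 = 3/5 ↔ 2/5 = 4/5
(x_1 → (x_2 ↔ x_3)) → ((x_2 ↔ (x_2 ↔ x_1)) ↔ x_3) = 1 → 4/5 = 4/5
¬((x_2 ∨ x_1) ↔ ¬x_2) ∨ ((x_1 → (x_2 ↔ x_3)) → ((x_2 ↔ (x_2 ↔ x_1)) ↔ x_3)) = 1/5 ∨ 4/5 = 4/5
x_1 ↔ x_3 = 1/5 ↔ 2/5 = 4/5
¬(x_1 ↔ x_3) = ¬4/5 = 1/5
x_2 → x_2 = 2/5 → 2/5 = 1
(x_2 → x_2) ↔ x_3 = 1 ↔ 2/5 = 2/5
¬((x_2 → x_2) ↔ x_3) = ¬2/5 = 3/5
¬(x_1 ↔ x_3) ∨ ¬((x_2 → x_2) ↔ x_3) = 1/5 ∨ 3/5 = 3/5
(¬((x_2 ∨ x_1) ↔ ¬x_2) ∨ ((x_1 → (x_2 ↔ x_3)) → ((x_2 ↔ (x_2 ↔ x_1)) ↔ x_3))) ∨ (¬(x_1 ↔ x_3) ∨ ¬((x_2 → x_2) ↔ x_3)) = 4/5 ∨ 3/5 = 4/5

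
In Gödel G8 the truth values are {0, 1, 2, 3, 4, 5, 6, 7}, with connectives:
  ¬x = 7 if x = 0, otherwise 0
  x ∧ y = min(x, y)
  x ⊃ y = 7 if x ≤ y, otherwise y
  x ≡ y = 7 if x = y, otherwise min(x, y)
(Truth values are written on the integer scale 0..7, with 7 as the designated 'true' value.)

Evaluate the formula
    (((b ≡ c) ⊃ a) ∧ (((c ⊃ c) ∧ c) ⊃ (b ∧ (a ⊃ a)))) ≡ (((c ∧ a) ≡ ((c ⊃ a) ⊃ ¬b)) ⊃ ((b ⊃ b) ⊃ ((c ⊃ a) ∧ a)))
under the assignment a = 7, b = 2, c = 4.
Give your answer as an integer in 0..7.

b ≡ c = 2 ≡ 4 = 2
(b ≡ c) ⊃ a = 2 ⊃ 7 = 7
c ⊃ c = 4 ⊃ 4 = 7
(c ⊃ c) ∧ c = 7 ∧ 4 = 4
a ⊃ a = 7 ⊃ 7 = 7
b ∧ (a ⊃ a) = 2 ∧ 7 = 2
((c ⊃ c) ∧ c) ⊃ (b ∧ (a ⊃ a)) = 4 ⊃ 2 = 2
((b ≡ c) ⊃ a) ∧ (((c ⊃ c) ∧ c) ⊃ (b ∧ (a ⊃ a))) = 7 ∧ 2 = 2
c ∧ a = 4 ∧ 7 = 4
c ⊃ a = 4 ⊃ 7 = 7
¬b = ¬2 = 0
(c ⊃ a) ⊃ ¬b = 7 ⊃ 0 = 0
(c ∧ a) ≡ ((c ⊃ a) ⊃ ¬b) = 4 ≡ 0 = 0
b ⊃ b = 2 ⊃ 2 = 7
c ⊃ a = 4 ⊃ 7 = 7
(c ⊃ a) ∧ a = 7 ∧ 7 = 7
(b ⊃ b) ⊃ ((c ⊃ a) ∧ a) = 7 ⊃ 7 = 7
((c ∧ a) ≡ ((c ⊃ a) ⊃ ¬b)) ⊃ ((b ⊃ b) ⊃ ((c ⊃ a) ∧ a)) = 0 ⊃ 7 = 7
(((b ≡ c) ⊃ a) ∧ (((c ⊃ c) ∧ c) ⊃ (b ∧ (a ⊃ a)))) ≡ (((c ∧ a) ≡ ((c ⊃ a) ⊃ ¬b)) ⊃ ((b ⊃ b) ⊃ ((c ⊃ a) ∧ a))) = 2 ≡ 7 = 2

2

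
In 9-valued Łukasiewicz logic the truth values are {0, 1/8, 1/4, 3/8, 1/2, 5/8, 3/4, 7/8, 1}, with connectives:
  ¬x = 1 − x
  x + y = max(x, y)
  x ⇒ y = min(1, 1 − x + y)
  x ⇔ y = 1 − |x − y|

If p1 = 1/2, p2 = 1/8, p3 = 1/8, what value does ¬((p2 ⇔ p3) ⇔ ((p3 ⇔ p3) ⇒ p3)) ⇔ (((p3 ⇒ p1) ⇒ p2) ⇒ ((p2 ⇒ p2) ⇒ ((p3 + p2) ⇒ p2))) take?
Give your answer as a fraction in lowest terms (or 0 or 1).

p2 ⇔ p3 = 1/8 ⇔ 1/8 = 1
p3 ⇔ p3 = 1/8 ⇔ 1/8 = 1
(p3 ⇔ p3) ⇒ p3 = 1 ⇒ 1/8 = 1/8
(p2 ⇔ p3) ⇔ ((p3 ⇔ p3) ⇒ p3) = 1 ⇔ 1/8 = 1/8
¬((p2 ⇔ p3) ⇔ ((p3 ⇔ p3) ⇒ p3)) = ¬1/8 = 7/8
p3 ⇒ p1 = 1/8 ⇒ 1/2 = 1
(p3 ⇒ p1) ⇒ p2 = 1 ⇒ 1/8 = 1/8
p2 ⇒ p2 = 1/8 ⇒ 1/8 = 1
p3 + p2 = 1/8 + 1/8 = 1/8
(p3 + p2) ⇒ p2 = 1/8 ⇒ 1/8 = 1
(p2 ⇒ p2) ⇒ ((p3 + p2) ⇒ p2) = 1 ⇒ 1 = 1
((p3 ⇒ p1) ⇒ p2) ⇒ ((p2 ⇒ p2) ⇒ ((p3 + p2) ⇒ p2)) = 1/8 ⇒ 1 = 1
¬((p2 ⇔ p3) ⇔ ((p3 ⇔ p3) ⇒ p3)) ⇔ (((p3 ⇒ p1) ⇒ p2) ⇒ ((p2 ⇒ p2) ⇒ ((p3 + p2) ⇒ p2))) = 7/8 ⇔ 1 = 7/8

7/8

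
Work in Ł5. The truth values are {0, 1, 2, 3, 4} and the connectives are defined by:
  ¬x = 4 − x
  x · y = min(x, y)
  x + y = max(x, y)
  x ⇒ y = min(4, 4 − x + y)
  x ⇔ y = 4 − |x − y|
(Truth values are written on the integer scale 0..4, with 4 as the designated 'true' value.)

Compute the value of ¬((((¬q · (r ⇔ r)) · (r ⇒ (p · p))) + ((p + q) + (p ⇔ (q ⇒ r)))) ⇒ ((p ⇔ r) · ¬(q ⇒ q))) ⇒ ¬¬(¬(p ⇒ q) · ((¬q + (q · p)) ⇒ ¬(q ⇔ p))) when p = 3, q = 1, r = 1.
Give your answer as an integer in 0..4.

3

¬q = ¬1 = 3
r ⇔ r = 1 ⇔ 1 = 4
¬q · (r ⇔ r) = 3 · 4 = 3
p · p = 3 · 3 = 3
r ⇒ (p · p) = 1 ⇒ 3 = 4
(¬q · (r ⇔ r)) · (r ⇒ (p · p)) = 3 · 4 = 3
p + q = 3 + 1 = 3
q ⇒ r = 1 ⇒ 1 = 4
p ⇔ (q ⇒ r) = 3 ⇔ 4 = 3
(p + q) + (p ⇔ (q ⇒ r)) = 3 + 3 = 3
((¬q · (r ⇔ r)) · (r ⇒ (p · p))) + ((p + q) + (p ⇔ (q ⇒ r))) = 3 + 3 = 3
p ⇔ r = 3 ⇔ 1 = 2
q ⇒ q = 1 ⇒ 1 = 4
¬(q ⇒ q) = ¬4 = 0
(p ⇔ r) · ¬(q ⇒ q) = 2 · 0 = 0
(((¬q · (r ⇔ r)) · (r ⇒ (p · p))) + ((p + q) + (p ⇔ (q ⇒ r)))) ⇒ ((p ⇔ r) · ¬(q ⇒ q)) = 3 ⇒ 0 = 1
¬((((¬q · (r ⇔ r)) · (r ⇒ (p · p))) + ((p + q) + (p ⇔ (q ⇒ r)))) ⇒ ((p ⇔ r) · ¬(q ⇒ q))) = ¬1 = 3
p ⇒ q = 3 ⇒ 1 = 2
¬(p ⇒ q) = ¬2 = 2
¬q = ¬1 = 3
q · p = 1 · 3 = 1
¬q + (q · p) = 3 + 1 = 3
q ⇔ p = 1 ⇔ 3 = 2
¬(q ⇔ p) = ¬2 = 2
(¬q + (q · p)) ⇒ ¬(q ⇔ p) = 3 ⇒ 2 = 3
¬(p ⇒ q) · ((¬q + (q · p)) ⇒ ¬(q ⇔ p)) = 2 · 3 = 2
¬(¬(p ⇒ q) · ((¬q + (q · p)) ⇒ ¬(q ⇔ p))) = ¬2 = 2
¬¬(¬(p ⇒ q) · ((¬q + (q · p)) ⇒ ¬(q ⇔ p))) = ¬2 = 2
¬((((¬q · (r ⇔ r)) · (r ⇒ (p · p))) + ((p + q) + (p ⇔ (q ⇒ r)))) ⇒ ((p ⇔ r) · ¬(q ⇒ q))) ⇒ ¬¬(¬(p ⇒ q) · ((¬q + (q · p)) ⇒ ¬(q ⇔ p))) = 3 ⇒ 2 = 3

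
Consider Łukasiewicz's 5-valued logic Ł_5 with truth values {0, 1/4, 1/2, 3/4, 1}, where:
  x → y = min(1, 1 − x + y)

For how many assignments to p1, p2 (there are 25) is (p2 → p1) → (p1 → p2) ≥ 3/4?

value 1: 15 assignments (counts)
value 3/4: 4 assignments (counts)
value 1/2: 3 assignments
value 1/4: 2 assignments
value 0: 1 assignment
So 19 of the 25 assignments meet the threshold.

19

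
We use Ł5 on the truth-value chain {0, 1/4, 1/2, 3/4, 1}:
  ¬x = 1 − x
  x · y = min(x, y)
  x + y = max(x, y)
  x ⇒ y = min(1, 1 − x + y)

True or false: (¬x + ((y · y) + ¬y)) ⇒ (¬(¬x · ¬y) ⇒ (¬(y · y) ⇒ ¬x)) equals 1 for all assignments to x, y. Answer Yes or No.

Counterexample: take x = 3/4, y = 0.
¬x = ¬3/4 = 1/4
y · y = 0 · 0 = 0
¬y = ¬0 = 1
(y · y) + ¬y = 0 + 1 = 1
¬x + ((y · y) + ¬y) = 1/4 + 1 = 1
¬x = ¬3/4 = 1/4
¬y = ¬0 = 1
¬x · ¬y = 1/4 · 1 = 1/4
¬(¬x · ¬y) = ¬1/4 = 3/4
y · y = 0 · 0 = 0
¬(y · y) = ¬0 = 1
¬x = ¬3/4 = 1/4
¬(y · y) ⇒ ¬x = 1 ⇒ 1/4 = 1/4
¬(¬x · ¬y) ⇒ (¬(y · y) ⇒ ¬x) = 3/4 ⇒ 1/4 = 1/2
(¬x + ((y · y) + ¬y)) ⇒ (¬(¬x · ¬y) ⇒ (¬(y · y) ⇒ ¬x)) = 1 ⇒ 1/2 = 1/2
This gives 1/2 ≠ 1.

No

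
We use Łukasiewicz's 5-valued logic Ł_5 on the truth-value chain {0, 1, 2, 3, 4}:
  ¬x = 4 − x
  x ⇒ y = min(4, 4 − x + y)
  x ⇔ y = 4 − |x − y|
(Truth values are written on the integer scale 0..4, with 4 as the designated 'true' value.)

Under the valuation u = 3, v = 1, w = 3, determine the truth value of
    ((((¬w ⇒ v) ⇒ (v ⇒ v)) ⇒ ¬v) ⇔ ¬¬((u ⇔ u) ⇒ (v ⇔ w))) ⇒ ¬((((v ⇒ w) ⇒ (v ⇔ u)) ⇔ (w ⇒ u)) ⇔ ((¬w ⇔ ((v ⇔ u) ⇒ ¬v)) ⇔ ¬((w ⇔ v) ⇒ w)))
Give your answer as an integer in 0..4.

¬w = ¬3 = 1
¬w ⇒ v = 1 ⇒ 1 = 4
v ⇒ v = 1 ⇒ 1 = 4
(¬w ⇒ v) ⇒ (v ⇒ v) = 4 ⇒ 4 = 4
¬v = ¬1 = 3
((¬w ⇒ v) ⇒ (v ⇒ v)) ⇒ ¬v = 4 ⇒ 3 = 3
u ⇔ u = 3 ⇔ 3 = 4
v ⇔ w = 1 ⇔ 3 = 2
(u ⇔ u) ⇒ (v ⇔ w) = 4 ⇒ 2 = 2
¬((u ⇔ u) ⇒ (v ⇔ w)) = ¬2 = 2
¬¬((u ⇔ u) ⇒ (v ⇔ w)) = ¬2 = 2
(((¬w ⇒ v) ⇒ (v ⇒ v)) ⇒ ¬v) ⇔ ¬¬((u ⇔ u) ⇒ (v ⇔ w)) = 3 ⇔ 2 = 3
v ⇒ w = 1 ⇒ 3 = 4
v ⇔ u = 1 ⇔ 3 = 2
(v ⇒ w) ⇒ (v ⇔ u) = 4 ⇒ 2 = 2
w ⇒ u = 3 ⇒ 3 = 4
((v ⇒ w) ⇒ (v ⇔ u)) ⇔ (w ⇒ u) = 2 ⇔ 4 = 2
¬w = ¬3 = 1
v ⇔ u = 1 ⇔ 3 = 2
¬v = ¬1 = 3
(v ⇔ u) ⇒ ¬v = 2 ⇒ 3 = 4
¬w ⇔ ((v ⇔ u) ⇒ ¬v) = 1 ⇔ 4 = 1
w ⇔ v = 3 ⇔ 1 = 2
(w ⇔ v) ⇒ w = 2 ⇒ 3 = 4
¬((w ⇔ v) ⇒ w) = ¬4 = 0
(¬w ⇔ ((v ⇔ u) ⇒ ¬v)) ⇔ ¬((w ⇔ v) ⇒ w) = 1 ⇔ 0 = 3
(((v ⇒ w) ⇒ (v ⇔ u)) ⇔ (w ⇒ u)) ⇔ ((¬w ⇔ ((v ⇔ u) ⇒ ¬v)) ⇔ ¬((w ⇔ v) ⇒ w)) = 2 ⇔ 3 = 3
¬((((v ⇒ w) ⇒ (v ⇔ u)) ⇔ (w ⇒ u)) ⇔ ((¬w ⇔ ((v ⇔ u) ⇒ ¬v)) ⇔ ¬((w ⇔ v) ⇒ w))) = ¬3 = 1
((((¬w ⇒ v) ⇒ (v ⇒ v)) ⇒ ¬v) ⇔ ¬¬((u ⇔ u) ⇒ (v ⇔ w))) ⇒ ¬((((v ⇒ w) ⇒ (v ⇔ u)) ⇔ (w ⇒ u)) ⇔ ((¬w ⇔ ((v ⇔ u) ⇒ ¬v)) ⇔ ¬((w ⇔ v) ⇒ w))) = 3 ⇒ 1 = 2

2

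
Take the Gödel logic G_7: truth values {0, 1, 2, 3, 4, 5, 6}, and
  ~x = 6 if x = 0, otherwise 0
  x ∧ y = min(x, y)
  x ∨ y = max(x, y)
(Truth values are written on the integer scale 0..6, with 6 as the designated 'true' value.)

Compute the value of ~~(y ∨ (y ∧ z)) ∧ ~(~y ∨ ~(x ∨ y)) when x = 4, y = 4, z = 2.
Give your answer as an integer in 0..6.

6

y ∧ z = 4 ∧ 2 = 2
y ∨ (y ∧ z) = 4 ∨ 2 = 4
~(y ∨ (y ∧ z)) = ~4 = 0
~~(y ∨ (y ∧ z)) = ~0 = 6
~y = ~4 = 0
x ∨ y = 4 ∨ 4 = 4
~(x ∨ y) = ~4 = 0
~y ∨ ~(x ∨ y) = 0 ∨ 0 = 0
~(~y ∨ ~(x ∨ y)) = ~0 = 6
~~(y ∨ (y ∧ z)) ∧ ~(~y ∨ ~(x ∨ y)) = 6 ∧ 6 = 6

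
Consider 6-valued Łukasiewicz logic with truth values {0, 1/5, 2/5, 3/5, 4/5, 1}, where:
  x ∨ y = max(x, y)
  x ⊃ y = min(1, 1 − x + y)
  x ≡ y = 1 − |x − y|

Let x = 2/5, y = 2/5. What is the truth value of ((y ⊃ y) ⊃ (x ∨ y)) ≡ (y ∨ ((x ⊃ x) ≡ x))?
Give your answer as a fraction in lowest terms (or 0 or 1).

y ⊃ y = 2/5 ⊃ 2/5 = 1
x ∨ y = 2/5 ∨ 2/5 = 2/5
(y ⊃ y) ⊃ (x ∨ y) = 1 ⊃ 2/5 = 2/5
x ⊃ x = 2/5 ⊃ 2/5 = 1
(x ⊃ x) ≡ x = 1 ≡ 2/5 = 2/5
y ∨ ((x ⊃ x) ≡ x) = 2/5 ∨ 2/5 = 2/5
((y ⊃ y) ⊃ (x ∨ y)) ≡ (y ∨ ((x ⊃ x) ≡ x)) = 2/5 ≡ 2/5 = 1

1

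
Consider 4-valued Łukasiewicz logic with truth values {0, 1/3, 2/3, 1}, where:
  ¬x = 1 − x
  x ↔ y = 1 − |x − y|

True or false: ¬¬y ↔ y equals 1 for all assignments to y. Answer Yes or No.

y = 0 ↦ 1
y = 1/3 ↦ 1
y = 2/3 ↦ 1
y = 1 ↦ 1
Every assignment gives a value ≥ 1.

Yes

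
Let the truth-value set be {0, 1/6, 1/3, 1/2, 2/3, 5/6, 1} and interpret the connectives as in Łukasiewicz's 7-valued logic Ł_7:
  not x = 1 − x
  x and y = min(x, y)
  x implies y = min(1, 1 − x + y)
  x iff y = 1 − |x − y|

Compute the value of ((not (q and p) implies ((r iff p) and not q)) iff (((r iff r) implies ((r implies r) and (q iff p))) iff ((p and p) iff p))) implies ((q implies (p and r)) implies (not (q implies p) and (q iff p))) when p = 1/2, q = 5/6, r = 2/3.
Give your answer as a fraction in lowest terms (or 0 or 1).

q and p = 5/6 and 1/2 = 1/2
not (q and p) = not 1/2 = 1/2
r iff p = 2/3 iff 1/2 = 5/6
not q = not 5/6 = 1/6
(r iff p) and not q = 5/6 and 1/6 = 1/6
not (q and p) implies ((r iff p) and not q) = 1/2 implies 1/6 = 2/3
r iff r = 2/3 iff 2/3 = 1
r implies r = 2/3 implies 2/3 = 1
q iff p = 5/6 iff 1/2 = 2/3
(r implies r) and (q iff p) = 1 and 2/3 = 2/3
(r iff r) implies ((r implies r) and (q iff p)) = 1 implies 2/3 = 2/3
p and p = 1/2 and 1/2 = 1/2
(p and p) iff p = 1/2 iff 1/2 = 1
((r iff r) implies ((r implies r) and (q iff p))) iff ((p and p) iff p) = 2/3 iff 1 = 2/3
(not (q and p) implies ((r iff p) and not q)) iff (((r iff r) implies ((r implies r) and (q iff p))) iff ((p and p) iff p)) = 2/3 iff 2/3 = 1
p and r = 1/2 and 2/3 = 1/2
q implies (p and r) = 5/6 implies 1/2 = 2/3
q implies p = 5/6 implies 1/2 = 2/3
not (q implies p) = not 2/3 = 1/3
q iff p = 5/6 iff 1/2 = 2/3
not (q implies p) and (q iff p) = 1/3 and 2/3 = 1/3
(q implies (p and r)) implies (not (q implies p) and (q iff p)) = 2/3 implies 1/3 = 2/3
((not (q and p) implies ((r iff p) and not q)) iff (((r iff r) implies ((r implies r) and (q iff p))) iff ((p and p) iff p))) implies ((q implies (p and r)) implies (not (q implies p) and (q iff p))) = 1 implies 2/3 = 2/3

2/3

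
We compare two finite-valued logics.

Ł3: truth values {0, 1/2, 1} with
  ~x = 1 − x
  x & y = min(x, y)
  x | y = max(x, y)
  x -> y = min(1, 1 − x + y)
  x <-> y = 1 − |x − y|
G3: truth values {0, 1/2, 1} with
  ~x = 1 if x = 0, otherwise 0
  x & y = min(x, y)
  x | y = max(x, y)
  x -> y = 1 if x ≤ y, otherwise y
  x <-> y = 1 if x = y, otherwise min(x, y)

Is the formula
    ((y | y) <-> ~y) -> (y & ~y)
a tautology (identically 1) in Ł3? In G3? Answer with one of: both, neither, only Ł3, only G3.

only G3

In Ł3: at y = 1/2 the value is 1/2 — not a tautology.
In G3: every assignment gives 1 — tautology.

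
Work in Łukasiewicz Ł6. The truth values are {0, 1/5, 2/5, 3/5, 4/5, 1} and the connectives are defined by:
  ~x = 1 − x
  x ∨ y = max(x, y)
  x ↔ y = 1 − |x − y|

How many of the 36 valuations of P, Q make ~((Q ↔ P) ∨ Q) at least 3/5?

value 1: 1 assignment (counts)
value 4/5: 2 assignments (counts)
value 3/5: 3 assignments (counts)
value 2/5: 7 assignments
value 1/5: 12 assignments
value 0: 11 assignments
So 6 of the 36 assignments meet the threshold.

6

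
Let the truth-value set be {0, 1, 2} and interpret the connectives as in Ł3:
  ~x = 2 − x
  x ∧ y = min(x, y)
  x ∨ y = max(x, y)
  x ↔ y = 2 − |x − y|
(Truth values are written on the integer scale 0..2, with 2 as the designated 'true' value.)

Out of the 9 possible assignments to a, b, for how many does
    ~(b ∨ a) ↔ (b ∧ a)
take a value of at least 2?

3

a = 0, b = 0 ↦ 0  <
a = 0, b = 1 ↦ 1  <
a = 0, b = 2 ↦ 2  ≥
a = 1, b = 0 ↦ 1  <
a = 1, b = 1 ↦ 2  ≥
a = 1, b = 2 ↦ 1  <
a = 2, b = 0 ↦ 2  ≥
a = 2, b = 1 ↦ 1  <
a = 2, b = 2 ↦ 0  <
So 3 of the 9 assignments meet the threshold.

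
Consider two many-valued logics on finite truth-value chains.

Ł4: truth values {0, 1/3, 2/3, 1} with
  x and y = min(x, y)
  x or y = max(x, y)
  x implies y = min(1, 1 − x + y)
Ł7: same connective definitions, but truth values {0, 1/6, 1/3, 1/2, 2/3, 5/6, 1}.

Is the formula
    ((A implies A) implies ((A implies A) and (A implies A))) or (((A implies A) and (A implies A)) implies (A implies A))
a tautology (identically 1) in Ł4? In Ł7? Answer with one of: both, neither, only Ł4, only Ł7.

both

In Ł4: every assignment gives 1 — tautology.
In Ł7: every assignment gives 1 — tautology.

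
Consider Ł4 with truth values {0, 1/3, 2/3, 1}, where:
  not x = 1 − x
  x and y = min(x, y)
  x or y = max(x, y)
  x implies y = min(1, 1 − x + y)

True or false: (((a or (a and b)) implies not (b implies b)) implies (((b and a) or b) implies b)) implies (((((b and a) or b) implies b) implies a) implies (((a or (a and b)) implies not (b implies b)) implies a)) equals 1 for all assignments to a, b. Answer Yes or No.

a = 0, b = 0 ↦ 1
a = 0, b = 1/3 ↦ 1
a = 0, b = 2/3 ↦ 1
a = 0, b = 1 ↦ 1
a = 1/3, b = 0 ↦ 1
a = 1/3, b = 1/3 ↦ 1
a = 1/3, b = 2/3 ↦ 1
a = 1/3, b = 1 ↦ 1
a = 2/3, b = 0 ↦ 1
a = 2/3, b = 1/3 ↦ 1
a = 2/3, b = 2/3 ↦ 1
a = 2/3, b = 1 ↦ 1
a = 1, b = 0 ↦ 1
a = 1, b = 1/3 ↦ 1
a = 1, b = 2/3 ↦ 1
a = 1, b = 1 ↦ 1
Every assignment gives a value ≥ 1.

Yes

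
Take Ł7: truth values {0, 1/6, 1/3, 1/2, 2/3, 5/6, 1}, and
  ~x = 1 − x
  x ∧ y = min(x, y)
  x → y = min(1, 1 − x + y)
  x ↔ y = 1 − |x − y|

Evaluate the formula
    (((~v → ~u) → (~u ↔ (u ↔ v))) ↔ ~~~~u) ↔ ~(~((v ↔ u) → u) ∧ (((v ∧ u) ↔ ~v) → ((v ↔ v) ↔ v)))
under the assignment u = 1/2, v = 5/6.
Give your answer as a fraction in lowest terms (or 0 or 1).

5/6

~v = ~5/6 = 1/6
~u = ~1/2 = 1/2
~v → ~u = 1/6 → 1/2 = 1
~u = ~1/2 = 1/2
u ↔ v = 1/2 ↔ 5/6 = 2/3
~u ↔ (u ↔ v) = 1/2 ↔ 2/3 = 5/6
(~v → ~u) → (~u ↔ (u ↔ v)) = 1 → 5/6 = 5/6
~u = ~1/2 = 1/2
~~u = ~1/2 = 1/2
~~~u = ~1/2 = 1/2
~~~~u = ~1/2 = 1/2
((~v → ~u) → (~u ↔ (u ↔ v))) ↔ ~~~~u = 5/6 ↔ 1/2 = 2/3
v ↔ u = 5/6 ↔ 1/2 = 2/3
(v ↔ u) → u = 2/3 → 1/2 = 5/6
~((v ↔ u) → u) = ~5/6 = 1/6
v ∧ u = 5/6 ∧ 1/2 = 1/2
~v = ~5/6 = 1/6
(v ∧ u) ↔ ~v = 1/2 ↔ 1/6 = 2/3
v ↔ v = 5/6 ↔ 5/6 = 1
(v ↔ v) ↔ v = 1 ↔ 5/6 = 5/6
((v ∧ u) ↔ ~v) → ((v ↔ v) ↔ v) = 2/3 → 5/6 = 1
~((v ↔ u) → u) ∧ (((v ∧ u) ↔ ~v) → ((v ↔ v) ↔ v)) = 1/6 ∧ 1 = 1/6
~(~((v ↔ u) → u) ∧ (((v ∧ u) ↔ ~v) → ((v ↔ v) ↔ v))) = ~1/6 = 5/6
(((~v → ~u) → (~u ↔ (u ↔ v))) ↔ ~~~~u) ↔ ~(~((v ↔ u) → u) ∧ (((v ∧ u) ↔ ~v) → ((v ↔ v) ↔ v))) = 2/3 ↔ 5/6 = 5/6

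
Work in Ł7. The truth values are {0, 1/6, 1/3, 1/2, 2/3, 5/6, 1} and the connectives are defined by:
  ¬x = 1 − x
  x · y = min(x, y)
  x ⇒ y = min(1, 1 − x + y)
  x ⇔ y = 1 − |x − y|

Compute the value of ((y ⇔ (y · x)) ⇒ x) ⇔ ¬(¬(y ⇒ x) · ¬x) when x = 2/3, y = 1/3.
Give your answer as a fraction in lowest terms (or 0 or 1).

2/3

y · x = 1/3 · 2/3 = 1/3
y ⇔ (y · x) = 1/3 ⇔ 1/3 = 1
(y ⇔ (y · x)) ⇒ x = 1 ⇒ 2/3 = 2/3
y ⇒ x = 1/3 ⇒ 2/3 = 1
¬(y ⇒ x) = ¬1 = 0
¬x = ¬2/3 = 1/3
¬(y ⇒ x) · ¬x = 0 · 1/3 = 0
¬(¬(y ⇒ x) · ¬x) = ¬0 = 1
((y ⇔ (y · x)) ⇒ x) ⇔ ¬(¬(y ⇒ x) · ¬x) = 2/3 ⇔ 1 = 2/3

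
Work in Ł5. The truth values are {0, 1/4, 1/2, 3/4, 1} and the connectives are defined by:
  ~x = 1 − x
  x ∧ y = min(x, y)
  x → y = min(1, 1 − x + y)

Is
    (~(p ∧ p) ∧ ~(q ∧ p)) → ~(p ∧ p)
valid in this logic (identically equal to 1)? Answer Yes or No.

Yes

At p = 1, q = 1/4, for instance:
p ∧ p = 1 ∧ 1 = 1
~(p ∧ p) = ~1 = 0
q ∧ p = 1/4 ∧ 1 = 1/4
~(q ∧ p) = ~1/4 = 3/4
~(p ∧ p) ∧ ~(q ∧ p) = 0 ∧ 3/4 = 0
(~(p ∧ p) ∧ ~(q ∧ p)) → ~(p ∧ p) = 0 → 0 = 1
and checking the remaining 24 assignments likewise gives ≥ 1 in every case.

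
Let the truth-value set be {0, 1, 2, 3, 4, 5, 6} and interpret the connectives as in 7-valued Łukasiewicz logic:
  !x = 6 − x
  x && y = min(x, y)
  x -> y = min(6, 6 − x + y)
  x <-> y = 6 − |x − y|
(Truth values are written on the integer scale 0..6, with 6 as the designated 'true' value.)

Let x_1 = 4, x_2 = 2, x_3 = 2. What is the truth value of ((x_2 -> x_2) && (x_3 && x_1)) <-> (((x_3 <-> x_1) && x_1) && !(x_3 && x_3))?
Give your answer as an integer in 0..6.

4

x_2 -> x_2 = 2 -> 2 = 6
x_3 && x_1 = 2 && 4 = 2
(x_2 -> x_2) && (x_3 && x_1) = 6 && 2 = 2
x_3 <-> x_1 = 2 <-> 4 = 4
(x_3 <-> x_1) && x_1 = 4 && 4 = 4
x_3 && x_3 = 2 && 2 = 2
!(x_3 && x_3) = !2 = 4
((x_3 <-> x_1) && x_1) && !(x_3 && x_3) = 4 && 4 = 4
((x_2 -> x_2) && (x_3 && x_1)) <-> (((x_3 <-> x_1) && x_1) && !(x_3 && x_3)) = 2 <-> 4 = 4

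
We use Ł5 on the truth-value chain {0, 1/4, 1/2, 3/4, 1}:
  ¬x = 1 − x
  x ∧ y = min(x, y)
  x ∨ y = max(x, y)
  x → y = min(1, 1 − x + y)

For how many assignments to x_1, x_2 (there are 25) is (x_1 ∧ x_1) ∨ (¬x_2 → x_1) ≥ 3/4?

value 1: 15 assignments (counts)
value 3/4: 4 assignments (counts)
value 1/2: 3 assignments
value 1/4: 2 assignments
value 0: 1 assignment
So 19 of the 25 assignments meet the threshold.

19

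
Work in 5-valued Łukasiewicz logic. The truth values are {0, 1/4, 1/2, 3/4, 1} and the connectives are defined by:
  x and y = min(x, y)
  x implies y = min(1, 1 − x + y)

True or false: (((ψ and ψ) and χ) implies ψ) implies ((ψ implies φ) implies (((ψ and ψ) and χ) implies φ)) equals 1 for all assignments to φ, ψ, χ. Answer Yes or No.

Yes

At φ = 1/4, ψ = 0, χ = 3/4, for instance:
ψ and ψ = 0 and 0 = 0
(ψ and ψ) and χ = 0 and 3/4 = 0
((ψ and ψ) and χ) implies ψ = 0 implies 0 = 1
ψ implies φ = 0 implies 1/4 = 1
((ψ and ψ) and χ) implies φ = 0 implies 1/4 = 1
(ψ implies φ) implies (((ψ and ψ) and χ) implies φ) = 1 implies 1 = 1
(((ψ and ψ) and χ) implies ψ) implies ((ψ implies φ) implies (((ψ and ψ) and χ) implies φ)) = 1 implies 1 = 1
and checking the remaining 124 assignments likewise gives ≥ 1 in every case.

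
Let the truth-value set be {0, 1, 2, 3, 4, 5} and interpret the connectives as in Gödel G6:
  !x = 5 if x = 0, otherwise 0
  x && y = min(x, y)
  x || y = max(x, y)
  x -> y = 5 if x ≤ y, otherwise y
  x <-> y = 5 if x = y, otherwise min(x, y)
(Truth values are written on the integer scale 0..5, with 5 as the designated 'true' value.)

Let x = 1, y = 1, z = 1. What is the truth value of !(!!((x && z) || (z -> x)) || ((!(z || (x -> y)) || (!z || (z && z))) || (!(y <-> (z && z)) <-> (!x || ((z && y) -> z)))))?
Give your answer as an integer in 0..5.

0

x && z = 1 && 1 = 1
z -> x = 1 -> 1 = 5
(x && z) || (z -> x) = 1 || 5 = 5
!((x && z) || (z -> x)) = !5 = 0
!!((x && z) || (z -> x)) = !0 = 5
x -> y = 1 -> 1 = 5
z || (x -> y) = 1 || 5 = 5
!(z || (x -> y)) = !5 = 0
!z = !1 = 0
z && z = 1 && 1 = 1
!z || (z && z) = 0 || 1 = 1
!(z || (x -> y)) || (!z || (z && z)) = 0 || 1 = 1
z && z = 1 && 1 = 1
y <-> (z && z) = 1 <-> 1 = 5
!(y <-> (z && z)) = !5 = 0
!x = !1 = 0
z && y = 1 && 1 = 1
(z && y) -> z = 1 -> 1 = 5
!x || ((z && y) -> z) = 0 || 5 = 5
!(y <-> (z && z)) <-> (!x || ((z && y) -> z)) = 0 <-> 5 = 0
(!(z || (x -> y)) || (!z || (z && z))) || (!(y <-> (z && z)) <-> (!x || ((z && y) -> z))) = 1 || 0 = 1
!!((x && z) || (z -> x)) || ((!(z || (x -> y)) || (!z || (z && z))) || (!(y <-> (z && z)) <-> (!x || ((z && y) -> z)))) = 5 || 1 = 5
!(!!((x && z) || (z -> x)) || ((!(z || (x -> y)) || (!z || (z && z))) || (!(y <-> (z && z)) <-> (!x || ((z && y) -> z))))) = !5 = 0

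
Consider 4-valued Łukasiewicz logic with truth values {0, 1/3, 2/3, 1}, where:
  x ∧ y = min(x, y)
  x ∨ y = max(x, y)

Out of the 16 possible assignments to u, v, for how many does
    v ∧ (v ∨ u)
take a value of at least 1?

4

u = 0, v = 0 ↦ 0  <
u = 0, v = 1/3 ↦ 1/3  <
u = 0, v = 2/3 ↦ 2/3  <
u = 0, v = 1 ↦ 1  ≥
u = 1/3, v = 0 ↦ 0  <
u = 1/3, v = 1/3 ↦ 1/3  <
u = 1/3, v = 2/3 ↦ 2/3  <
u = 1/3, v = 1 ↦ 1  ≥
u = 2/3, v = 0 ↦ 0  <
u = 2/3, v = 1/3 ↦ 1/3  <
u = 2/3, v = 2/3 ↦ 2/3  <
u = 2/3, v = 1 ↦ 1  ≥
u = 1, v = 0 ↦ 0  <
u = 1, v = 1/3 ↦ 1/3  <
u = 1, v = 2/3 ↦ 2/3  <
u = 1, v = 1 ↦ 1  ≥
So 4 of the 16 assignments meet the threshold.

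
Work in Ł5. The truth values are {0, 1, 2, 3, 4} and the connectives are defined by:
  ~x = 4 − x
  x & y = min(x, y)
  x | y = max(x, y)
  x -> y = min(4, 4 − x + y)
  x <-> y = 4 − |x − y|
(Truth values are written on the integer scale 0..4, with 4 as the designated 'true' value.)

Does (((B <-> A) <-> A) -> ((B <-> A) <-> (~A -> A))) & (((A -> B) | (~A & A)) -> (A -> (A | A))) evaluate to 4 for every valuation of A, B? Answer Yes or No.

No

Counterexample: take A = 1, B = 4.
B <-> A = 4 <-> 1 = 1
(B <-> A) <-> A = 1 <-> 1 = 4
B <-> A = 4 <-> 1 = 1
~A = ~1 = 3
~A -> A = 3 -> 1 = 2
(B <-> A) <-> (~A -> A) = 1 <-> 2 = 3
((B <-> A) <-> A) -> ((B <-> A) <-> (~A -> A)) = 4 -> 3 = 3
A -> B = 1 -> 4 = 4
~A = ~1 = 3
~A & A = 3 & 1 = 1
(A -> B) | (~A & A) = 4 | 1 = 4
A | A = 1 | 1 = 1
A -> (A | A) = 1 -> 1 = 4
((A -> B) | (~A & A)) -> (A -> (A | A)) = 4 -> 4 = 4
(((B <-> A) <-> A) -> ((B <-> A) <-> (~A -> A))) & (((A -> B) | (~A & A)) -> (A -> (A | A))) = 3 & 4 = 3
This gives 3 ≠ 4.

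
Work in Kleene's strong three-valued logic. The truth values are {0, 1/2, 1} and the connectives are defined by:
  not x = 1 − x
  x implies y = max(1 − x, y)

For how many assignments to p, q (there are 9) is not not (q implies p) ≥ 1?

p = 0, q = 0 ↦ 1  ≥
p = 0, q = 1/2 ↦ 1/2  <
p = 0, q = 1 ↦ 0  <
p = 1/2, q = 0 ↦ 1  ≥
p = 1/2, q = 1/2 ↦ 1/2  <
p = 1/2, q = 1 ↦ 1/2  <
p = 1, q = 0 ↦ 1  ≥
p = 1, q = 1/2 ↦ 1  ≥
p = 1, q = 1 ↦ 1  ≥
So 5 of the 9 assignments meet the threshold.

5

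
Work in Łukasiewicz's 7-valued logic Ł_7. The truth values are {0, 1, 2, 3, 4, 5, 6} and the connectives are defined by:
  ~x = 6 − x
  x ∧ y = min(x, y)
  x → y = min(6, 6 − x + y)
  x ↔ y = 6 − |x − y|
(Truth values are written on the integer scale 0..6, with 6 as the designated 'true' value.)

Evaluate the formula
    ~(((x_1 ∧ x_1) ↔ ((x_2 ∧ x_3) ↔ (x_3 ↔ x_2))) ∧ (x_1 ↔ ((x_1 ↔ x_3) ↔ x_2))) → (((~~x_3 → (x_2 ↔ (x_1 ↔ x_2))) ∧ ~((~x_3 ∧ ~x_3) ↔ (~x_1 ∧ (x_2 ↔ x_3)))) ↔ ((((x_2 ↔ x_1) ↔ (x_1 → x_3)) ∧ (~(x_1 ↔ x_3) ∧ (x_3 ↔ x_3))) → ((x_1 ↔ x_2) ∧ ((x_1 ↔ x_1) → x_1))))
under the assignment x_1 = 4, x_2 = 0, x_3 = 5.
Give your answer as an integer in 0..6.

3

x_1 ∧ x_1 = 4 ∧ 4 = 4
x_2 ∧ x_3 = 0 ∧ 5 = 0
x_3 ↔ x_2 = 5 ↔ 0 = 1
(x_2 ∧ x_3) ↔ (x_3 ↔ x_2) = 0 ↔ 1 = 5
(x_1 ∧ x_1) ↔ ((x_2 ∧ x_3) ↔ (x_3 ↔ x_2)) = 4 ↔ 5 = 5
x_1 ↔ x_3 = 4 ↔ 5 = 5
(x_1 ↔ x_3) ↔ x_2 = 5 ↔ 0 = 1
x_1 ↔ ((x_1 ↔ x_3) ↔ x_2) = 4 ↔ 1 = 3
((x_1 ∧ x_1) ↔ ((x_2 ∧ x_3) ↔ (x_3 ↔ x_2))) ∧ (x_1 ↔ ((x_1 ↔ x_3) ↔ x_2)) = 5 ∧ 3 = 3
~(((x_1 ∧ x_1) ↔ ((x_2 ∧ x_3) ↔ (x_3 ↔ x_2))) ∧ (x_1 ↔ ((x_1 ↔ x_3) ↔ x_2))) = ~3 = 3
~x_3 = ~5 = 1
~~x_3 = ~1 = 5
x_1 ↔ x_2 = 4 ↔ 0 = 2
x_2 ↔ (x_1 ↔ x_2) = 0 ↔ 2 = 4
~~x_3 → (x_2 ↔ (x_1 ↔ x_2)) = 5 → 4 = 5
~x_3 = ~5 = 1
~x_3 = ~5 = 1
~x_3 ∧ ~x_3 = 1 ∧ 1 = 1
~x_1 = ~4 = 2
x_2 ↔ x_3 = 0 ↔ 5 = 1
~x_1 ∧ (x_2 ↔ x_3) = 2 ∧ 1 = 1
(~x_3 ∧ ~x_3) ↔ (~x_1 ∧ (x_2 ↔ x_3)) = 1 ↔ 1 = 6
~((~x_3 ∧ ~x_3) ↔ (~x_1 ∧ (x_2 ↔ x_3))) = ~6 = 0
(~~x_3 → (x_2 ↔ (x_1 ↔ x_2))) ∧ ~((~x_3 ∧ ~x_3) ↔ (~x_1 ∧ (x_2 ↔ x_3))) = 5 ∧ 0 = 0
x_2 ↔ x_1 = 0 ↔ 4 = 2
x_1 → x_3 = 4 → 5 = 6
(x_2 ↔ x_1) ↔ (x_1 → x_3) = 2 ↔ 6 = 2
x_1 ↔ x_3 = 4 ↔ 5 = 5
~(x_1 ↔ x_3) = ~5 = 1
x_3 ↔ x_3 = 5 ↔ 5 = 6
~(x_1 ↔ x_3) ∧ (x_3 ↔ x_3) = 1 ∧ 6 = 1
((x_2 ↔ x_1) ↔ (x_1 → x_3)) ∧ (~(x_1 ↔ x_3) ∧ (x_3 ↔ x_3)) = 2 ∧ 1 = 1
x_1 ↔ x_2 = 4 ↔ 0 = 2
x_1 ↔ x_1 = 4 ↔ 4 = 6
(x_1 ↔ x_1) → x_1 = 6 → 4 = 4
(x_1 ↔ x_2) ∧ ((x_1 ↔ x_1) → x_1) = 2 ∧ 4 = 2
(((x_2 ↔ x_1) ↔ (x_1 → x_3)) ∧ (~(x_1 ↔ x_3) ∧ (x_3 ↔ x_3))) → ((x_1 ↔ x_2) ∧ ((x_1 ↔ x_1) → x_1)) = 1 → 2 = 6
((~~x_3 → (x_2 ↔ (x_1 ↔ x_2))) ∧ ~((~x_3 ∧ ~x_3) ↔ (~x_1 ∧ (x_2 ↔ x_3)))) ↔ ((((x_2 ↔ x_1) ↔ (x_1 → x_3)) ∧ (~(x_1 ↔ x_3) ∧ (x_3 ↔ x_3))) → ((x_1 ↔ x_2) ∧ ((x_1 ↔ x_1) → x_1))) = 0 ↔ 6 = 0
~(((x_1 ∧ x_1) ↔ ((x_2 ∧ x_3) ↔ (x_3 ↔ x_2))) ∧ (x_1 ↔ ((x_1 ↔ x_3) ↔ x_2))) → (((~~x_3 → (x_2 ↔ (x_1 ↔ x_2))) ∧ ~((~x_3 ∧ ~x_3) ↔ (~x_1 ∧ (x_2 ↔ x_3)))) ↔ ((((x_2 ↔ x_1) ↔ (x_1 → x_3)) ∧ (~(x_1 ↔ x_3) ∧ (x_3 ↔ x_3))) → ((x_1 ↔ x_2) ∧ ((x_1 ↔ x_1) → x_1)))) = 3 → 0 = 3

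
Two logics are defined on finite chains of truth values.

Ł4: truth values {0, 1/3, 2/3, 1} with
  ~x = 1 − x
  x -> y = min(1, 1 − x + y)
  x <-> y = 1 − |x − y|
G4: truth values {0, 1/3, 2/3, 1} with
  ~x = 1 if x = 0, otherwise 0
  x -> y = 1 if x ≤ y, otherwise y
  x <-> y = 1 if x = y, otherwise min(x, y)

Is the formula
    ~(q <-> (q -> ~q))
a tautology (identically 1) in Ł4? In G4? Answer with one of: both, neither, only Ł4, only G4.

only G4

In Ł4: at q = 1/3 the value is 2/3 — not a tautology.
In G4: every assignment gives 1 — tautology.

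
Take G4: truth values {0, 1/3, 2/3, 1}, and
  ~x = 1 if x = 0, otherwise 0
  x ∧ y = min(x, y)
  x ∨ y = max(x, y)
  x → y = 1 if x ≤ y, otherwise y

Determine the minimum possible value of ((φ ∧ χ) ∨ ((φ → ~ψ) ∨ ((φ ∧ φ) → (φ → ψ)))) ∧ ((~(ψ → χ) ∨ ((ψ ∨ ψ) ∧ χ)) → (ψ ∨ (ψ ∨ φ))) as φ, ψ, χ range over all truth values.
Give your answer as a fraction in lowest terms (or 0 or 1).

1/3

Take φ = 0, ψ = 1/3, χ = 0:
φ ∧ χ = 0 ∧ 0 = 0
~ψ = ~1/3 = 0
φ → ~ψ = 0 → 0 = 1
φ ∧ φ = 0 ∧ 0 = 0
φ → ψ = 0 → 1/3 = 1
(φ ∧ φ) → (φ → ψ) = 0 → 1 = 1
(φ → ~ψ) ∨ ((φ ∧ φ) → (φ → ψ)) = 1 ∨ 1 = 1
(φ ∧ χ) ∨ ((φ → ~ψ) ∨ ((φ ∧ φ) → (φ → ψ))) = 0 ∨ 1 = 1
ψ → χ = 1/3 → 0 = 0
~(ψ → χ) = ~0 = 1
ψ ∨ ψ = 1/3 ∨ 1/3 = 1/3
(ψ ∨ ψ) ∧ χ = 1/3 ∧ 0 = 0
~(ψ → χ) ∨ ((ψ ∨ ψ) ∧ χ) = 1 ∨ 0 = 1
ψ ∨ φ = 1/3 ∨ 0 = 1/3
ψ ∨ (ψ ∨ φ) = 1/3 ∨ 1/3 = 1/3
(~(ψ → χ) ∨ ((ψ ∨ ψ) ∧ χ)) → (ψ ∨ (ψ ∨ φ)) = 1 → 1/3 = 1/3
((φ ∧ χ) ∨ ((φ → ~ψ) ∨ ((φ ∧ φ) → (φ → ψ)))) ∧ ((~(ψ → χ) ∨ ((ψ ∨ ψ) ∧ χ)) → (ψ ∨ (ψ ∨ φ))) = 1 ∧ 1/3 = 1/3
No assignment yields a value below 1/3, so this is the minimum.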